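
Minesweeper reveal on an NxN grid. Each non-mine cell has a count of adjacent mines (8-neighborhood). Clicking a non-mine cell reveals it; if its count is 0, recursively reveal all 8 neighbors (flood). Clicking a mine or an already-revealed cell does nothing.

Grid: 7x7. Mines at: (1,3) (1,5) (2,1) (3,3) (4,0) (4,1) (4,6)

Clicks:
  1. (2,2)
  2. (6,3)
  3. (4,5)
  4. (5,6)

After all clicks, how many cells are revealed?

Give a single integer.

Answer: 19

Derivation:
Click 1 (2,2) count=3: revealed 1 new [(2,2)] -> total=1
Click 2 (6,3) count=0: revealed 18 new [(4,2) (4,3) (4,4) (4,5) (5,0) (5,1) (5,2) (5,3) (5,4) (5,5) (5,6) (6,0) (6,1) (6,2) (6,3) (6,4) (6,5) (6,6)] -> total=19
Click 3 (4,5) count=1: revealed 0 new [(none)] -> total=19
Click 4 (5,6) count=1: revealed 0 new [(none)] -> total=19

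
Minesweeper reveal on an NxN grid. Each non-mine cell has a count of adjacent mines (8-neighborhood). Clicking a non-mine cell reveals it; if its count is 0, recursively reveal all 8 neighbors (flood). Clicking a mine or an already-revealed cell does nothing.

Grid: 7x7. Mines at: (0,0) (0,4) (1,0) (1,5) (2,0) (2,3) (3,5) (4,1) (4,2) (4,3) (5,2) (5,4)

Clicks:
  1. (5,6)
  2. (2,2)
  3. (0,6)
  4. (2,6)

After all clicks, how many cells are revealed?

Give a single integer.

Answer: 9

Derivation:
Click 1 (5,6) count=0: revealed 6 new [(4,5) (4,6) (5,5) (5,6) (6,5) (6,6)] -> total=6
Click 2 (2,2) count=1: revealed 1 new [(2,2)] -> total=7
Click 3 (0,6) count=1: revealed 1 new [(0,6)] -> total=8
Click 4 (2,6) count=2: revealed 1 new [(2,6)] -> total=9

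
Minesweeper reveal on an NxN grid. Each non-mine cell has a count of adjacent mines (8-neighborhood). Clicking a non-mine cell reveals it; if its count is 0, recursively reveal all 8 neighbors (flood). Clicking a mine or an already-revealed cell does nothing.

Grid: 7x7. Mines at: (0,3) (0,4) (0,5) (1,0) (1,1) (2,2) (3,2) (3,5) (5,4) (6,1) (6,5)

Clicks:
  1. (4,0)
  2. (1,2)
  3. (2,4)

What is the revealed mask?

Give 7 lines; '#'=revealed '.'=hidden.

Click 1 (4,0) count=0: revealed 8 new [(2,0) (2,1) (3,0) (3,1) (4,0) (4,1) (5,0) (5,1)] -> total=8
Click 2 (1,2) count=3: revealed 1 new [(1,2)] -> total=9
Click 3 (2,4) count=1: revealed 1 new [(2,4)] -> total=10

Answer: .......
..#....
##..#..
##.....
##.....
##.....
.......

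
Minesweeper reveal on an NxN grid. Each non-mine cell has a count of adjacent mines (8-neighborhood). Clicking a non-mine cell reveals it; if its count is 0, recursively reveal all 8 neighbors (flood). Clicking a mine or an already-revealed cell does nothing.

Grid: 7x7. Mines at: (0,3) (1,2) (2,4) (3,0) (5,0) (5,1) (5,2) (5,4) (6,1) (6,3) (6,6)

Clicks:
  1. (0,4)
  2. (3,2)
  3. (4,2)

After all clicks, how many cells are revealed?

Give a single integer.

Answer: 10

Derivation:
Click 1 (0,4) count=1: revealed 1 new [(0,4)] -> total=1
Click 2 (3,2) count=0: revealed 9 new [(2,1) (2,2) (2,3) (3,1) (3,2) (3,3) (4,1) (4,2) (4,3)] -> total=10
Click 3 (4,2) count=2: revealed 0 new [(none)] -> total=10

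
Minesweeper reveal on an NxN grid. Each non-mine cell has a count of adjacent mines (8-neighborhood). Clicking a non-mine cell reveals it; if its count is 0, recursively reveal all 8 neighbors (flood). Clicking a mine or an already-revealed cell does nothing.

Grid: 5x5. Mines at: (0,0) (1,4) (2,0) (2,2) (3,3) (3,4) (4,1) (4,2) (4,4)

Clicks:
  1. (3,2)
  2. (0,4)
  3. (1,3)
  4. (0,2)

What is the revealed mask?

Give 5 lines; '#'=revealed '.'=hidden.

Answer: .####
.###.
.....
..#..
.....

Derivation:
Click 1 (3,2) count=4: revealed 1 new [(3,2)] -> total=1
Click 2 (0,4) count=1: revealed 1 new [(0,4)] -> total=2
Click 3 (1,3) count=2: revealed 1 new [(1,3)] -> total=3
Click 4 (0,2) count=0: revealed 5 new [(0,1) (0,2) (0,3) (1,1) (1,2)] -> total=8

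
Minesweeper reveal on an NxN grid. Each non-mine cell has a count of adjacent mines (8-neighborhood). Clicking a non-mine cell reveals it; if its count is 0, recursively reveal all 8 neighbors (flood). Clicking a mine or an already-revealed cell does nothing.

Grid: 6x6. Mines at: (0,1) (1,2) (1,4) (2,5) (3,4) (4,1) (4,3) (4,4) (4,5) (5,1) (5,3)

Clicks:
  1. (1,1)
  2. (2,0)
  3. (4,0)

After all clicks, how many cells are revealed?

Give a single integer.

Answer: 7

Derivation:
Click 1 (1,1) count=2: revealed 1 new [(1,1)] -> total=1
Click 2 (2,0) count=0: revealed 5 new [(1,0) (2,0) (2,1) (3,0) (3,1)] -> total=6
Click 3 (4,0) count=2: revealed 1 new [(4,0)] -> total=7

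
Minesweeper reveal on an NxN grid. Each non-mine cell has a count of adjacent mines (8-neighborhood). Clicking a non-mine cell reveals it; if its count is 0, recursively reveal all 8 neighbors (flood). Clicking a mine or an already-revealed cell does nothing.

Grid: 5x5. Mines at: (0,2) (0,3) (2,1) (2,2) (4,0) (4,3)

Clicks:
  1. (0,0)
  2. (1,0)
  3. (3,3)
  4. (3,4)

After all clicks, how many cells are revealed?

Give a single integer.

Click 1 (0,0) count=0: revealed 4 new [(0,0) (0,1) (1,0) (1,1)] -> total=4
Click 2 (1,0) count=1: revealed 0 new [(none)] -> total=4
Click 3 (3,3) count=2: revealed 1 new [(3,3)] -> total=5
Click 4 (3,4) count=1: revealed 1 new [(3,4)] -> total=6

Answer: 6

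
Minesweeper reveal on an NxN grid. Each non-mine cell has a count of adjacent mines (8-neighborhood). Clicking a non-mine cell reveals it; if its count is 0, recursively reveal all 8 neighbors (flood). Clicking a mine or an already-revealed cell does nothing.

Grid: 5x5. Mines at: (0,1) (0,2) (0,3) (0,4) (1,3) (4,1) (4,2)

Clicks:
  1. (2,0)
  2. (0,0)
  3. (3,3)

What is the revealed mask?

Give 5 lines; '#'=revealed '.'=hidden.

Answer: #....
###..
###..
####.
.....

Derivation:
Click 1 (2,0) count=0: revealed 9 new [(1,0) (1,1) (1,2) (2,0) (2,1) (2,2) (3,0) (3,1) (3,2)] -> total=9
Click 2 (0,0) count=1: revealed 1 new [(0,0)] -> total=10
Click 3 (3,3) count=1: revealed 1 new [(3,3)] -> total=11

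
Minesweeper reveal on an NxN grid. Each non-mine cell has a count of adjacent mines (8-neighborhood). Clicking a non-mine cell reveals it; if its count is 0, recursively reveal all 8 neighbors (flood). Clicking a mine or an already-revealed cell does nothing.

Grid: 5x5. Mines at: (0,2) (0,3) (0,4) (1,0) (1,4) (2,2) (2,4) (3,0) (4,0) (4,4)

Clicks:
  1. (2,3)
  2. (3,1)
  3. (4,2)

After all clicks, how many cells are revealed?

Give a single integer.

Click 1 (2,3) count=3: revealed 1 new [(2,3)] -> total=1
Click 2 (3,1) count=3: revealed 1 new [(3,1)] -> total=2
Click 3 (4,2) count=0: revealed 5 new [(3,2) (3,3) (4,1) (4,2) (4,3)] -> total=7

Answer: 7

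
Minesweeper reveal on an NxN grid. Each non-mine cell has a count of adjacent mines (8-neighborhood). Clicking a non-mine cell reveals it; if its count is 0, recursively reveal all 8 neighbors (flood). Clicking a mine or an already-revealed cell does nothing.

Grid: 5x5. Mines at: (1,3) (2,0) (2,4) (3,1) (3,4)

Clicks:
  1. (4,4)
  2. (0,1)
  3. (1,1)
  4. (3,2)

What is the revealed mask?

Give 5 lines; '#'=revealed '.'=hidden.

Answer: ###..
###..
.....
..#..
....#

Derivation:
Click 1 (4,4) count=1: revealed 1 new [(4,4)] -> total=1
Click 2 (0,1) count=0: revealed 6 new [(0,0) (0,1) (0,2) (1,0) (1,1) (1,2)] -> total=7
Click 3 (1,1) count=1: revealed 0 new [(none)] -> total=7
Click 4 (3,2) count=1: revealed 1 new [(3,2)] -> total=8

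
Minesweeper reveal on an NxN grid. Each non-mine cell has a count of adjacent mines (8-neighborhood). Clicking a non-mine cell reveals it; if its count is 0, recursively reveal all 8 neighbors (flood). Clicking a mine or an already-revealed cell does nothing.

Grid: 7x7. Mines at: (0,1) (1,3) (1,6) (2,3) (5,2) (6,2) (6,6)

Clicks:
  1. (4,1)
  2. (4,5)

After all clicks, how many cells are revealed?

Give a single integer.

Click 1 (4,1) count=1: revealed 1 new [(4,1)] -> total=1
Click 2 (4,5) count=0: revealed 18 new [(2,4) (2,5) (2,6) (3,3) (3,4) (3,5) (3,6) (4,3) (4,4) (4,5) (4,6) (5,3) (5,4) (5,5) (5,6) (6,3) (6,4) (6,5)] -> total=19

Answer: 19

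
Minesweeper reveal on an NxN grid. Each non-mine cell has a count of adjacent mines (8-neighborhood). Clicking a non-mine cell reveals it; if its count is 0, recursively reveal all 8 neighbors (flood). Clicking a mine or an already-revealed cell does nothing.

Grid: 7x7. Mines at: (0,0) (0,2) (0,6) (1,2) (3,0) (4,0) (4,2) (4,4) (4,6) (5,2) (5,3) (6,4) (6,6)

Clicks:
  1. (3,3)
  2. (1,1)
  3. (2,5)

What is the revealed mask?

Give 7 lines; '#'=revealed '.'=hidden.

Answer: ...###.
.#.####
...####
...####
.......
.......
.......

Derivation:
Click 1 (3,3) count=2: revealed 1 new [(3,3)] -> total=1
Click 2 (1,1) count=3: revealed 1 new [(1,1)] -> total=2
Click 3 (2,5) count=0: revealed 14 new [(0,3) (0,4) (0,5) (1,3) (1,4) (1,5) (1,6) (2,3) (2,4) (2,5) (2,6) (3,4) (3,5) (3,6)] -> total=16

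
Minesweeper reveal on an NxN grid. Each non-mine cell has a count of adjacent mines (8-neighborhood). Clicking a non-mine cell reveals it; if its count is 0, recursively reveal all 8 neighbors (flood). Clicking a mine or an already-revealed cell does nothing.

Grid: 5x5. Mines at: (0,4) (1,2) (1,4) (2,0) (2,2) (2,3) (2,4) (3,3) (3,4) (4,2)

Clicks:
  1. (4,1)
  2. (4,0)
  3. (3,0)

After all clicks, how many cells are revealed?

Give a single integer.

Click 1 (4,1) count=1: revealed 1 new [(4,1)] -> total=1
Click 2 (4,0) count=0: revealed 3 new [(3,0) (3,1) (4,0)] -> total=4
Click 3 (3,0) count=1: revealed 0 new [(none)] -> total=4

Answer: 4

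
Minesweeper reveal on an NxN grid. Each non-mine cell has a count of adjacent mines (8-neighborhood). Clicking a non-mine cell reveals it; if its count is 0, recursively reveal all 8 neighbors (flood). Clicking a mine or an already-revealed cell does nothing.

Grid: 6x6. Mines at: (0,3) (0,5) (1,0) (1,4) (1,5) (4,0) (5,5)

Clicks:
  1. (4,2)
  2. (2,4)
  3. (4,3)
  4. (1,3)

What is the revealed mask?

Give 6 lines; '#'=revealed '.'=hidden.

Click 1 (4,2) count=0: revealed 22 new [(1,1) (1,2) (1,3) (2,1) (2,2) (2,3) (2,4) (2,5) (3,1) (3,2) (3,3) (3,4) (3,5) (4,1) (4,2) (4,3) (4,4) (4,5) (5,1) (5,2) (5,3) (5,4)] -> total=22
Click 2 (2,4) count=2: revealed 0 new [(none)] -> total=22
Click 3 (4,3) count=0: revealed 0 new [(none)] -> total=22
Click 4 (1,3) count=2: revealed 0 new [(none)] -> total=22

Answer: ......
.###..
.#####
.#####
.#####
.####.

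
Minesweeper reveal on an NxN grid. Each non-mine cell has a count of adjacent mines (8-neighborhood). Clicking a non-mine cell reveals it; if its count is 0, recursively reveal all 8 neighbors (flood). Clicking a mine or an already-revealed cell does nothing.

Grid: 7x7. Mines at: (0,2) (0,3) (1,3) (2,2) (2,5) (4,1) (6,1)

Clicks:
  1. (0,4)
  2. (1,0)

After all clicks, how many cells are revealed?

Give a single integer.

Answer: 9

Derivation:
Click 1 (0,4) count=2: revealed 1 new [(0,4)] -> total=1
Click 2 (1,0) count=0: revealed 8 new [(0,0) (0,1) (1,0) (1,1) (2,0) (2,1) (3,0) (3,1)] -> total=9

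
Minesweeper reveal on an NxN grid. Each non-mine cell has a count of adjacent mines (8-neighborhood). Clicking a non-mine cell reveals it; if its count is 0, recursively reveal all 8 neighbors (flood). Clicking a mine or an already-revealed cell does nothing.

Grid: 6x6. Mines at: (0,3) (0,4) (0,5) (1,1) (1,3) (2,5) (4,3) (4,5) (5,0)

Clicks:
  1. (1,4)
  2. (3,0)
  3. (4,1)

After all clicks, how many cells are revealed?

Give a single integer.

Click 1 (1,4) count=5: revealed 1 new [(1,4)] -> total=1
Click 2 (3,0) count=0: revealed 9 new [(2,0) (2,1) (2,2) (3,0) (3,1) (3,2) (4,0) (4,1) (4,2)] -> total=10
Click 3 (4,1) count=1: revealed 0 new [(none)] -> total=10

Answer: 10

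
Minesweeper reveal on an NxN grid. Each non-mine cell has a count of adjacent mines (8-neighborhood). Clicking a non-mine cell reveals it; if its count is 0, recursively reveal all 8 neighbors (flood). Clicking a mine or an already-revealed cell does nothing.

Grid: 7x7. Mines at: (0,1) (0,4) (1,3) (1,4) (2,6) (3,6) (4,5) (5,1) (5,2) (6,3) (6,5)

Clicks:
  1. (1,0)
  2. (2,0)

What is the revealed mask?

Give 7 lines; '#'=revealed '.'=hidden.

Click 1 (1,0) count=1: revealed 1 new [(1,0)] -> total=1
Click 2 (2,0) count=0: revealed 17 new [(1,1) (1,2) (2,0) (2,1) (2,2) (2,3) (2,4) (3,0) (3,1) (3,2) (3,3) (3,4) (4,0) (4,1) (4,2) (4,3) (4,4)] -> total=18

Answer: .......
###....
#####..
#####..
#####..
.......
.......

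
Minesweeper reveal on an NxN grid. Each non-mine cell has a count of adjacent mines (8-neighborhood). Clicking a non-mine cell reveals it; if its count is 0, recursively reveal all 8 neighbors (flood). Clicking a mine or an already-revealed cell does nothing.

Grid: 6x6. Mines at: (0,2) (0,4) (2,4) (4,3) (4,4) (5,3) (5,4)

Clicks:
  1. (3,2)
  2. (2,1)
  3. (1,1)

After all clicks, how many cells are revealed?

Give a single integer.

Answer: 20

Derivation:
Click 1 (3,2) count=1: revealed 1 new [(3,2)] -> total=1
Click 2 (2,1) count=0: revealed 19 new [(0,0) (0,1) (1,0) (1,1) (1,2) (1,3) (2,0) (2,1) (2,2) (2,3) (3,0) (3,1) (3,3) (4,0) (4,1) (4,2) (5,0) (5,1) (5,2)] -> total=20
Click 3 (1,1) count=1: revealed 0 new [(none)] -> total=20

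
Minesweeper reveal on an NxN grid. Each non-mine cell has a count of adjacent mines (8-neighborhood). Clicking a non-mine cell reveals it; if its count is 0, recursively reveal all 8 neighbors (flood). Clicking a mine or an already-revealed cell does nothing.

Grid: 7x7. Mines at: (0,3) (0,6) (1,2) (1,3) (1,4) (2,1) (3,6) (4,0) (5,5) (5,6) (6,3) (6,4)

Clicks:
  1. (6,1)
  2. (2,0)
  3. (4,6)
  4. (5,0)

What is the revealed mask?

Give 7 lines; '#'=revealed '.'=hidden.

Answer: .......
.......
#......
.......
......#
###....
###....

Derivation:
Click 1 (6,1) count=0: revealed 6 new [(5,0) (5,1) (5,2) (6,0) (6,1) (6,2)] -> total=6
Click 2 (2,0) count=1: revealed 1 new [(2,0)] -> total=7
Click 3 (4,6) count=3: revealed 1 new [(4,6)] -> total=8
Click 4 (5,0) count=1: revealed 0 new [(none)] -> total=8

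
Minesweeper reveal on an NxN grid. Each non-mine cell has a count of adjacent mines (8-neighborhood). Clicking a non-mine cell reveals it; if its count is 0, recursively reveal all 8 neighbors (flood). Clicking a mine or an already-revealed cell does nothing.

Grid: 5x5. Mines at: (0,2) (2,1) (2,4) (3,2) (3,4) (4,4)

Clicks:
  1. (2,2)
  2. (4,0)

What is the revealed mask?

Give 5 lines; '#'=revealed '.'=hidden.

Click 1 (2,2) count=2: revealed 1 new [(2,2)] -> total=1
Click 2 (4,0) count=0: revealed 4 new [(3,0) (3,1) (4,0) (4,1)] -> total=5

Answer: .....
.....
..#..
##...
##...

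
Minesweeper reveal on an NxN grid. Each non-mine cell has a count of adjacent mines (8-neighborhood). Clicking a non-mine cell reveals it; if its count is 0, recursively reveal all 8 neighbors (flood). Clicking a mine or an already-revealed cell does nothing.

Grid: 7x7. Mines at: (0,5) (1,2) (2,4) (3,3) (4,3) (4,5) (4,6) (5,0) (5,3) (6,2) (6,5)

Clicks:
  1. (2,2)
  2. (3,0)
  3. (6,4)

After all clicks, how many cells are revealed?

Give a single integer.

Answer: 14

Derivation:
Click 1 (2,2) count=2: revealed 1 new [(2,2)] -> total=1
Click 2 (3,0) count=0: revealed 12 new [(0,0) (0,1) (1,0) (1,1) (2,0) (2,1) (3,0) (3,1) (3,2) (4,0) (4,1) (4,2)] -> total=13
Click 3 (6,4) count=2: revealed 1 new [(6,4)] -> total=14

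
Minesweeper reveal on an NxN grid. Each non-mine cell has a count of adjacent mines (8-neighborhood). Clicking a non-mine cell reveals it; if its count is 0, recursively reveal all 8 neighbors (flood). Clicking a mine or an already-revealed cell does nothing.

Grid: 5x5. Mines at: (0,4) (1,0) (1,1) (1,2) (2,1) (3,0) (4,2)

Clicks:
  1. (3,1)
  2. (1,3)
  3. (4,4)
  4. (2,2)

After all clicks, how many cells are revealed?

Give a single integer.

Answer: 10

Derivation:
Click 1 (3,1) count=3: revealed 1 new [(3,1)] -> total=1
Click 2 (1,3) count=2: revealed 1 new [(1,3)] -> total=2
Click 3 (4,4) count=0: revealed 7 new [(1,4) (2,3) (2,4) (3,3) (3,4) (4,3) (4,4)] -> total=9
Click 4 (2,2) count=3: revealed 1 new [(2,2)] -> total=10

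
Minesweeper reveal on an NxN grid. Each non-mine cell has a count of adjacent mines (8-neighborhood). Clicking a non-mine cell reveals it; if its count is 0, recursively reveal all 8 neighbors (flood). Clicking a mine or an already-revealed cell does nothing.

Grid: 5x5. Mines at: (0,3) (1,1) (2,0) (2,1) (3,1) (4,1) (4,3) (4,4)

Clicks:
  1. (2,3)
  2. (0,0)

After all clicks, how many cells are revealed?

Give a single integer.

Answer: 10

Derivation:
Click 1 (2,3) count=0: revealed 9 new [(1,2) (1,3) (1,4) (2,2) (2,3) (2,4) (3,2) (3,3) (3,4)] -> total=9
Click 2 (0,0) count=1: revealed 1 new [(0,0)] -> total=10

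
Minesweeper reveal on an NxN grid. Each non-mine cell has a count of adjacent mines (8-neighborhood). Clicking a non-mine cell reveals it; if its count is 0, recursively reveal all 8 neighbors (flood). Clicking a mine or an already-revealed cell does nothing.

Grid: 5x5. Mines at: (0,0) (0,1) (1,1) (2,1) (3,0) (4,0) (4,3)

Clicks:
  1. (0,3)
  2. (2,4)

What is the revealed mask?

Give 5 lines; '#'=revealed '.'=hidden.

Answer: ..###
..###
..###
..###
.....

Derivation:
Click 1 (0,3) count=0: revealed 12 new [(0,2) (0,3) (0,4) (1,2) (1,3) (1,4) (2,2) (2,3) (2,4) (3,2) (3,3) (3,4)] -> total=12
Click 2 (2,4) count=0: revealed 0 new [(none)] -> total=12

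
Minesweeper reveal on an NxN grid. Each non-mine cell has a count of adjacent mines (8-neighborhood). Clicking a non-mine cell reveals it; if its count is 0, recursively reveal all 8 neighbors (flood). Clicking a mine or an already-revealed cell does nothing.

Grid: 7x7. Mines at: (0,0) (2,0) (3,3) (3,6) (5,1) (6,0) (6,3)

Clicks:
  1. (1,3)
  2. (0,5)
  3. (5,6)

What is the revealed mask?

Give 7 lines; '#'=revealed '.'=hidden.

Click 1 (1,3) count=0: revealed 18 new [(0,1) (0,2) (0,3) (0,4) (0,5) (0,6) (1,1) (1,2) (1,3) (1,4) (1,5) (1,6) (2,1) (2,2) (2,3) (2,4) (2,5) (2,6)] -> total=18
Click 2 (0,5) count=0: revealed 0 new [(none)] -> total=18
Click 3 (5,6) count=0: revealed 9 new [(4,4) (4,5) (4,6) (5,4) (5,5) (5,6) (6,4) (6,5) (6,6)] -> total=27

Answer: .######
.######
.######
.......
....###
....###
....###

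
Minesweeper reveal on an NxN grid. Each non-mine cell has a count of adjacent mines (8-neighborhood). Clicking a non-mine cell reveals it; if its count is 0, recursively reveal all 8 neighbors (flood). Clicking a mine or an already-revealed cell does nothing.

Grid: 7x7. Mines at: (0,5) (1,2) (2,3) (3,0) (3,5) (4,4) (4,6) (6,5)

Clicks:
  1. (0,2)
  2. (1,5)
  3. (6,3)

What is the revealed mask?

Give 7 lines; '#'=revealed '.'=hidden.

Click 1 (0,2) count=1: revealed 1 new [(0,2)] -> total=1
Click 2 (1,5) count=1: revealed 1 new [(1,5)] -> total=2
Click 3 (6,3) count=0: revealed 17 new [(3,1) (3,2) (3,3) (4,0) (4,1) (4,2) (4,3) (5,0) (5,1) (5,2) (5,3) (5,4) (6,0) (6,1) (6,2) (6,3) (6,4)] -> total=19

Answer: ..#....
.....#.
.......
.###...
####...
#####..
#####..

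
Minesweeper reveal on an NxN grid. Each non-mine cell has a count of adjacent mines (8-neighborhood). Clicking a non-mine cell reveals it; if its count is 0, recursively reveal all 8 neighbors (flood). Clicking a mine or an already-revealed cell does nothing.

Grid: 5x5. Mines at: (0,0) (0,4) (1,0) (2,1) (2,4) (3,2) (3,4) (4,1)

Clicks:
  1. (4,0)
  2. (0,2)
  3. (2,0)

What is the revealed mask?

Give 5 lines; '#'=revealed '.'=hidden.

Click 1 (4,0) count=1: revealed 1 new [(4,0)] -> total=1
Click 2 (0,2) count=0: revealed 6 new [(0,1) (0,2) (0,3) (1,1) (1,2) (1,3)] -> total=7
Click 3 (2,0) count=2: revealed 1 new [(2,0)] -> total=8

Answer: .###.
.###.
#....
.....
#....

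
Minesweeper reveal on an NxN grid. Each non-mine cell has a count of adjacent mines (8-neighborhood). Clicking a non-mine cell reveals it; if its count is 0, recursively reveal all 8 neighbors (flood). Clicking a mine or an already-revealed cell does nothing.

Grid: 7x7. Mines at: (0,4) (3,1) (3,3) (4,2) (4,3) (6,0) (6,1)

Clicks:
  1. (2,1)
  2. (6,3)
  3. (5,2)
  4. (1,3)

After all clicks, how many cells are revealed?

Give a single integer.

Click 1 (2,1) count=1: revealed 1 new [(2,1)] -> total=1
Click 2 (6,3) count=0: revealed 24 new [(0,5) (0,6) (1,4) (1,5) (1,6) (2,4) (2,5) (2,6) (3,4) (3,5) (3,6) (4,4) (4,5) (4,6) (5,2) (5,3) (5,4) (5,5) (5,6) (6,2) (6,3) (6,4) (6,5) (6,6)] -> total=25
Click 3 (5,2) count=3: revealed 0 new [(none)] -> total=25
Click 4 (1,3) count=1: revealed 1 new [(1,3)] -> total=26

Answer: 26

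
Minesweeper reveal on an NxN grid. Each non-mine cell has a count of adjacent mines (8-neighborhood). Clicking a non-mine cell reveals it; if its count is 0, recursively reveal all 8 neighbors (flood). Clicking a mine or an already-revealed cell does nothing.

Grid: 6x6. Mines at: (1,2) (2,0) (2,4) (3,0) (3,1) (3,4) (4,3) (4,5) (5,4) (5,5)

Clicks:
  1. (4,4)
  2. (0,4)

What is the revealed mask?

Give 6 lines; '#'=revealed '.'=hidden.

Click 1 (4,4) count=5: revealed 1 new [(4,4)] -> total=1
Click 2 (0,4) count=0: revealed 6 new [(0,3) (0,4) (0,5) (1,3) (1,4) (1,5)] -> total=7

Answer: ...###
...###
......
......
....#.
......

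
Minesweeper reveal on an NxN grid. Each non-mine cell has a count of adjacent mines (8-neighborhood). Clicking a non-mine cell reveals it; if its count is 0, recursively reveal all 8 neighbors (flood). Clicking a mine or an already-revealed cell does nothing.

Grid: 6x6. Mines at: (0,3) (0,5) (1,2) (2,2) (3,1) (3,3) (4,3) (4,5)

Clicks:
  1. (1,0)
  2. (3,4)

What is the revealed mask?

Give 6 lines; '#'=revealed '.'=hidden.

Click 1 (1,0) count=0: revealed 6 new [(0,0) (0,1) (1,0) (1,1) (2,0) (2,1)] -> total=6
Click 2 (3,4) count=3: revealed 1 new [(3,4)] -> total=7

Answer: ##....
##....
##....
....#.
......
......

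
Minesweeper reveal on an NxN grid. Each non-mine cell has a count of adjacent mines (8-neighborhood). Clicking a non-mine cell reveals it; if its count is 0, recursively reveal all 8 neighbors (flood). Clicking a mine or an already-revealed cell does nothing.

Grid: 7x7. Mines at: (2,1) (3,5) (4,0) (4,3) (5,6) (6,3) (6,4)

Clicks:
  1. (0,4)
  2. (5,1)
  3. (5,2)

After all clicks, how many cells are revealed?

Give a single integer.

Click 1 (0,4) count=0: revealed 22 new [(0,0) (0,1) (0,2) (0,3) (0,4) (0,5) (0,6) (1,0) (1,1) (1,2) (1,3) (1,4) (1,5) (1,6) (2,2) (2,3) (2,4) (2,5) (2,6) (3,2) (3,3) (3,4)] -> total=22
Click 2 (5,1) count=1: revealed 1 new [(5,1)] -> total=23
Click 3 (5,2) count=2: revealed 1 new [(5,2)] -> total=24

Answer: 24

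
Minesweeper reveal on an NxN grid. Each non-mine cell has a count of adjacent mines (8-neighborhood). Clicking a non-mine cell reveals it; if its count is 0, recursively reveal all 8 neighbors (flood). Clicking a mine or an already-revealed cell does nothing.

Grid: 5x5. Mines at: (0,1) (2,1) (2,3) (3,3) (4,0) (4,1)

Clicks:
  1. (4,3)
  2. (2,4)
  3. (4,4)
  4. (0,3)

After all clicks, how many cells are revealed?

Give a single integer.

Click 1 (4,3) count=1: revealed 1 new [(4,3)] -> total=1
Click 2 (2,4) count=2: revealed 1 new [(2,4)] -> total=2
Click 3 (4,4) count=1: revealed 1 new [(4,4)] -> total=3
Click 4 (0,3) count=0: revealed 6 new [(0,2) (0,3) (0,4) (1,2) (1,3) (1,4)] -> total=9

Answer: 9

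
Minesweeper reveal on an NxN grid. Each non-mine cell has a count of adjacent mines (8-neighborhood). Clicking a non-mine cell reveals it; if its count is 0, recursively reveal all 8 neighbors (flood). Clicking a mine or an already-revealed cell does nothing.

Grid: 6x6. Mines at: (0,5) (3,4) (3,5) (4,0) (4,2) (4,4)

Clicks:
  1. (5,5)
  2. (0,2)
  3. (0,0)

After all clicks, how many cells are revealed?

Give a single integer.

Click 1 (5,5) count=1: revealed 1 new [(5,5)] -> total=1
Click 2 (0,2) count=0: revealed 19 new [(0,0) (0,1) (0,2) (0,3) (0,4) (1,0) (1,1) (1,2) (1,3) (1,4) (2,0) (2,1) (2,2) (2,3) (2,4) (3,0) (3,1) (3,2) (3,3)] -> total=20
Click 3 (0,0) count=0: revealed 0 new [(none)] -> total=20

Answer: 20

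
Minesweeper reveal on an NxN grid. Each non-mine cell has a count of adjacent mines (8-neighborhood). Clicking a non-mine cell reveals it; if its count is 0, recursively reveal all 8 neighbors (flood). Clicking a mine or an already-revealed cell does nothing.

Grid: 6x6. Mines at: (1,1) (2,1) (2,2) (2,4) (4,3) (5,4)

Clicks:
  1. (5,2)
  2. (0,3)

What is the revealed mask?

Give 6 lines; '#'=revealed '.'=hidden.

Answer: ..####
..####
......
......
......
..#...

Derivation:
Click 1 (5,2) count=1: revealed 1 new [(5,2)] -> total=1
Click 2 (0,3) count=0: revealed 8 new [(0,2) (0,3) (0,4) (0,5) (1,2) (1,3) (1,4) (1,5)] -> total=9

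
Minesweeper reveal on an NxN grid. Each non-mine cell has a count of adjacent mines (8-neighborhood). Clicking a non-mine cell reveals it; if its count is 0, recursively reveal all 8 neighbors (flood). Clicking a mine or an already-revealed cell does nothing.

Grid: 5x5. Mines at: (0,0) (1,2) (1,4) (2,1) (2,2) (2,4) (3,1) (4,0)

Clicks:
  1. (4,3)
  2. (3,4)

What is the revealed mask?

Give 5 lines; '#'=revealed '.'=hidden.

Answer: .....
.....
.....
..###
..###

Derivation:
Click 1 (4,3) count=0: revealed 6 new [(3,2) (3,3) (3,4) (4,2) (4,3) (4,4)] -> total=6
Click 2 (3,4) count=1: revealed 0 new [(none)] -> total=6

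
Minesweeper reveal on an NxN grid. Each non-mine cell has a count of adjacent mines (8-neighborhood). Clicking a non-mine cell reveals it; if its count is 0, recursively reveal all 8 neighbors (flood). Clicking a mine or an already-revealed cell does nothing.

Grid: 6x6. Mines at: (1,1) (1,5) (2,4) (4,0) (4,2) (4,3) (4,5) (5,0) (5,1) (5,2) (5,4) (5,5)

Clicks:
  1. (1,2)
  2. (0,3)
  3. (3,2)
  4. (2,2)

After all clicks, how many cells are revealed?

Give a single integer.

Answer: 8

Derivation:
Click 1 (1,2) count=1: revealed 1 new [(1,2)] -> total=1
Click 2 (0,3) count=0: revealed 5 new [(0,2) (0,3) (0,4) (1,3) (1,4)] -> total=6
Click 3 (3,2) count=2: revealed 1 new [(3,2)] -> total=7
Click 4 (2,2) count=1: revealed 1 new [(2,2)] -> total=8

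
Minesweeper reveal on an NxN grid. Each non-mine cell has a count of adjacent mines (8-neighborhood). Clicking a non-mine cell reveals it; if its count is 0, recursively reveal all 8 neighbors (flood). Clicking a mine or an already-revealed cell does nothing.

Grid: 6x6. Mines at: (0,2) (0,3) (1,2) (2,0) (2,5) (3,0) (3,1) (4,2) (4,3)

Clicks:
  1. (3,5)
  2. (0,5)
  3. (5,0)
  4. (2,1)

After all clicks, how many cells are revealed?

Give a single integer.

Click 1 (3,5) count=1: revealed 1 new [(3,5)] -> total=1
Click 2 (0,5) count=0: revealed 4 new [(0,4) (0,5) (1,4) (1,5)] -> total=5
Click 3 (5,0) count=0: revealed 4 new [(4,0) (4,1) (5,0) (5,1)] -> total=9
Click 4 (2,1) count=4: revealed 1 new [(2,1)] -> total=10

Answer: 10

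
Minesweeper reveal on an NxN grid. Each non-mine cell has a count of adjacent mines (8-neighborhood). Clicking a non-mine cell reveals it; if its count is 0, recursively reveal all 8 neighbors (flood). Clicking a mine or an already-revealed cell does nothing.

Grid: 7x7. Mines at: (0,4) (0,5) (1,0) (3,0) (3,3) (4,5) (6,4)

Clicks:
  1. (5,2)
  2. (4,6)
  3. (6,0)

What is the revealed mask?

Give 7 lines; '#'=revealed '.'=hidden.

Answer: .......
.......
.......
.......
####..#
####...
####...

Derivation:
Click 1 (5,2) count=0: revealed 12 new [(4,0) (4,1) (4,2) (4,3) (5,0) (5,1) (5,2) (5,3) (6,0) (6,1) (6,2) (6,3)] -> total=12
Click 2 (4,6) count=1: revealed 1 new [(4,6)] -> total=13
Click 3 (6,0) count=0: revealed 0 new [(none)] -> total=13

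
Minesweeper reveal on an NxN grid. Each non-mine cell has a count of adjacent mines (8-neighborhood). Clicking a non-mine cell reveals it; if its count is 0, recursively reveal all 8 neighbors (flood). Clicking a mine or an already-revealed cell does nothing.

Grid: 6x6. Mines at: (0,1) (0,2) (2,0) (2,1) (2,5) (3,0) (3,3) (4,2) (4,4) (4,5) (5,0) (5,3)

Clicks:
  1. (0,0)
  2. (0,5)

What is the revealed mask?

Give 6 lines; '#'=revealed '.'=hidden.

Answer: #..###
...###
......
......
......
......

Derivation:
Click 1 (0,0) count=1: revealed 1 new [(0,0)] -> total=1
Click 2 (0,5) count=0: revealed 6 new [(0,3) (0,4) (0,5) (1,3) (1,4) (1,5)] -> total=7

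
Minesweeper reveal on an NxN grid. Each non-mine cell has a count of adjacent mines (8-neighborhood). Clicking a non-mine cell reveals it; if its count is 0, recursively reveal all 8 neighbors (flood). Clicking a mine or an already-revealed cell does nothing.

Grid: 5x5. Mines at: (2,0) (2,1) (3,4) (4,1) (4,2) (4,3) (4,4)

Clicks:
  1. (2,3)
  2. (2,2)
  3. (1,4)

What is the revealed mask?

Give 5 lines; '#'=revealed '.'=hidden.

Answer: #####
#####
..###
.....
.....

Derivation:
Click 1 (2,3) count=1: revealed 1 new [(2,3)] -> total=1
Click 2 (2,2) count=1: revealed 1 new [(2,2)] -> total=2
Click 3 (1,4) count=0: revealed 11 new [(0,0) (0,1) (0,2) (0,3) (0,4) (1,0) (1,1) (1,2) (1,3) (1,4) (2,4)] -> total=13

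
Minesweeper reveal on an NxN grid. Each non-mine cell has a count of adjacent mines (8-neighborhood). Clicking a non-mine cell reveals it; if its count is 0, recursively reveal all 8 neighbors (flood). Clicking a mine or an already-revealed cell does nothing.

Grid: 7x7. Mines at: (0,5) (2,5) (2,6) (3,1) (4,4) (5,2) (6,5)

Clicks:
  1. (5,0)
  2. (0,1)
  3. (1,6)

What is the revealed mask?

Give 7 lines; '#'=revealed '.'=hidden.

Answer: #####..
#####.#
#####..
..###..
##.....
##.....
##.....

Derivation:
Click 1 (5,0) count=0: revealed 6 new [(4,0) (4,1) (5,0) (5,1) (6,0) (6,1)] -> total=6
Click 2 (0,1) count=0: revealed 18 new [(0,0) (0,1) (0,2) (0,3) (0,4) (1,0) (1,1) (1,2) (1,3) (1,4) (2,0) (2,1) (2,2) (2,3) (2,4) (3,2) (3,3) (3,4)] -> total=24
Click 3 (1,6) count=3: revealed 1 new [(1,6)] -> total=25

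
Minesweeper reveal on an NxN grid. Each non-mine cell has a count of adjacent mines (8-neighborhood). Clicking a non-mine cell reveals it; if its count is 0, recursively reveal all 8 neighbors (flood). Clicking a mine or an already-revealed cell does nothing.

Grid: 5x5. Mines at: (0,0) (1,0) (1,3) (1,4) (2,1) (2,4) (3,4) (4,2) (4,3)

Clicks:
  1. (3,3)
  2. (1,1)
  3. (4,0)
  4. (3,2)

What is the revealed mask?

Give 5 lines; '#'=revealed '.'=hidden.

Answer: .....
.#...
.....
####.
##...

Derivation:
Click 1 (3,3) count=4: revealed 1 new [(3,3)] -> total=1
Click 2 (1,1) count=3: revealed 1 new [(1,1)] -> total=2
Click 3 (4,0) count=0: revealed 4 new [(3,0) (3,1) (4,0) (4,1)] -> total=6
Click 4 (3,2) count=3: revealed 1 new [(3,2)] -> total=7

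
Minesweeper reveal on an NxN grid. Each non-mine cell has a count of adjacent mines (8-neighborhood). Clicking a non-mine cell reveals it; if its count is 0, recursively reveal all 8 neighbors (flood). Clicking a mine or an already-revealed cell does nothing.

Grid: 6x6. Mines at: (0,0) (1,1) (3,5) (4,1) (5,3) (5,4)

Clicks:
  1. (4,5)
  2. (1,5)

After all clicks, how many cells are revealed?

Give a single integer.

Click 1 (4,5) count=2: revealed 1 new [(4,5)] -> total=1
Click 2 (1,5) count=0: revealed 18 new [(0,2) (0,3) (0,4) (0,5) (1,2) (1,3) (1,4) (1,5) (2,2) (2,3) (2,4) (2,5) (3,2) (3,3) (3,4) (4,2) (4,3) (4,4)] -> total=19

Answer: 19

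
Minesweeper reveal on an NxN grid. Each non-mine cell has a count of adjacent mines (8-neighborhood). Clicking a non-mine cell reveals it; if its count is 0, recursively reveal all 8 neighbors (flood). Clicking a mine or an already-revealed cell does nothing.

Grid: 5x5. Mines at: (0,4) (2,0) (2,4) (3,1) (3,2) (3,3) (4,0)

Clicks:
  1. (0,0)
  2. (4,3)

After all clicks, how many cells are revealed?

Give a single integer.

Click 1 (0,0) count=0: revealed 11 new [(0,0) (0,1) (0,2) (0,3) (1,0) (1,1) (1,2) (1,3) (2,1) (2,2) (2,3)] -> total=11
Click 2 (4,3) count=2: revealed 1 new [(4,3)] -> total=12

Answer: 12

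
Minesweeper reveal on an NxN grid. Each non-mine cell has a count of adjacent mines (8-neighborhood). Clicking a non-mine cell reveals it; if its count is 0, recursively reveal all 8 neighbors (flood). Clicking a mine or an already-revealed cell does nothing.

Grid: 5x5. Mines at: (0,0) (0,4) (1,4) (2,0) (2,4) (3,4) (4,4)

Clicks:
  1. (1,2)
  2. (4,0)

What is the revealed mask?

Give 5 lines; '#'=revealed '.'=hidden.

Click 1 (1,2) count=0: revealed 17 new [(0,1) (0,2) (0,3) (1,1) (1,2) (1,3) (2,1) (2,2) (2,3) (3,0) (3,1) (3,2) (3,3) (4,0) (4,1) (4,2) (4,3)] -> total=17
Click 2 (4,0) count=0: revealed 0 new [(none)] -> total=17

Answer: .###.
.###.
.###.
####.
####.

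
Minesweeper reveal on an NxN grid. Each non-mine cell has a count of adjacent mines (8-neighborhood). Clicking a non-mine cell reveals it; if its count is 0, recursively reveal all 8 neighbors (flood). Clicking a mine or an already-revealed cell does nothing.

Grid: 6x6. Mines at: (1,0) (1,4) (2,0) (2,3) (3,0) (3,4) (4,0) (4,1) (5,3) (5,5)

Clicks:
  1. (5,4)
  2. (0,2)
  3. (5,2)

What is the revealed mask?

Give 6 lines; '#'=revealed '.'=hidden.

Answer: .###..
.###..
......
......
......
..#.#.

Derivation:
Click 1 (5,4) count=2: revealed 1 new [(5,4)] -> total=1
Click 2 (0,2) count=0: revealed 6 new [(0,1) (0,2) (0,3) (1,1) (1,2) (1,3)] -> total=7
Click 3 (5,2) count=2: revealed 1 new [(5,2)] -> total=8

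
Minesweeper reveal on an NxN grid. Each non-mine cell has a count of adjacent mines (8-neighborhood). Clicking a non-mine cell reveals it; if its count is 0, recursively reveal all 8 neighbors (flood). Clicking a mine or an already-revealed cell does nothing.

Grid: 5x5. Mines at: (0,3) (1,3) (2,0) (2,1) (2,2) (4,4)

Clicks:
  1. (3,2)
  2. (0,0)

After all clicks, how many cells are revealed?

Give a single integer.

Answer: 7

Derivation:
Click 1 (3,2) count=2: revealed 1 new [(3,2)] -> total=1
Click 2 (0,0) count=0: revealed 6 new [(0,0) (0,1) (0,2) (1,0) (1,1) (1,2)] -> total=7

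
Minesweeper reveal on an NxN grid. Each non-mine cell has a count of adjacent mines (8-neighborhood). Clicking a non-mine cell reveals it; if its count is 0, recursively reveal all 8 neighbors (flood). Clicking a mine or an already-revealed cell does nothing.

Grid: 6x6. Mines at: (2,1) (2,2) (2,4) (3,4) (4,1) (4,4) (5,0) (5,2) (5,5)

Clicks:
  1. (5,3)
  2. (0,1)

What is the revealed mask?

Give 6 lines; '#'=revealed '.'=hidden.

Click 1 (5,3) count=2: revealed 1 new [(5,3)] -> total=1
Click 2 (0,1) count=0: revealed 12 new [(0,0) (0,1) (0,2) (0,3) (0,4) (0,5) (1,0) (1,1) (1,2) (1,3) (1,4) (1,5)] -> total=13

Answer: ######
######
......
......
......
...#..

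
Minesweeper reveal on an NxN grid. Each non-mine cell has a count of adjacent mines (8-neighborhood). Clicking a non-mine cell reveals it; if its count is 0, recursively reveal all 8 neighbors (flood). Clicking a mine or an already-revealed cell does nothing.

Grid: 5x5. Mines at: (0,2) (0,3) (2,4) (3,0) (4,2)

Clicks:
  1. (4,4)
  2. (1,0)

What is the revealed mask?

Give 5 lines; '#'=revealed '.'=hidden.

Click 1 (4,4) count=0: revealed 4 new [(3,3) (3,4) (4,3) (4,4)] -> total=4
Click 2 (1,0) count=0: revealed 6 new [(0,0) (0,1) (1,0) (1,1) (2,0) (2,1)] -> total=10

Answer: ##...
##...
##...
...##
...##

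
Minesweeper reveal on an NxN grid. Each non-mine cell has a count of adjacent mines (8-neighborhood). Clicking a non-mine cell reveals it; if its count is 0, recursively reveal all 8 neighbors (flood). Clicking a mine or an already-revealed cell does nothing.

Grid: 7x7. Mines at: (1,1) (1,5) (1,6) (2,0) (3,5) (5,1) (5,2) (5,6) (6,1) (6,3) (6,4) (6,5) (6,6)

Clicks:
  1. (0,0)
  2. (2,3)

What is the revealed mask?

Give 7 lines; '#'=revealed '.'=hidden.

Answer: #.###..
..###..
.####..
.####..
.####..
.......
.......

Derivation:
Click 1 (0,0) count=1: revealed 1 new [(0,0)] -> total=1
Click 2 (2,3) count=0: revealed 18 new [(0,2) (0,3) (0,4) (1,2) (1,3) (1,4) (2,1) (2,2) (2,3) (2,4) (3,1) (3,2) (3,3) (3,4) (4,1) (4,2) (4,3) (4,4)] -> total=19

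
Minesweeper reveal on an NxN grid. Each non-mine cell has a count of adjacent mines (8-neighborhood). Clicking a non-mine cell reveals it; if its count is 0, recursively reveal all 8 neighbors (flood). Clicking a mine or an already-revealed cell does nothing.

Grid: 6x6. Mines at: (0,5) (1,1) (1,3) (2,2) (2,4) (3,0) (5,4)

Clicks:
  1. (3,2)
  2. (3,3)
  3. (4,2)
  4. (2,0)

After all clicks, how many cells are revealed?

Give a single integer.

Click 1 (3,2) count=1: revealed 1 new [(3,2)] -> total=1
Click 2 (3,3) count=2: revealed 1 new [(3,3)] -> total=2
Click 3 (4,2) count=0: revealed 9 new [(3,1) (4,0) (4,1) (4,2) (4,3) (5,0) (5,1) (5,2) (5,3)] -> total=11
Click 4 (2,0) count=2: revealed 1 new [(2,0)] -> total=12

Answer: 12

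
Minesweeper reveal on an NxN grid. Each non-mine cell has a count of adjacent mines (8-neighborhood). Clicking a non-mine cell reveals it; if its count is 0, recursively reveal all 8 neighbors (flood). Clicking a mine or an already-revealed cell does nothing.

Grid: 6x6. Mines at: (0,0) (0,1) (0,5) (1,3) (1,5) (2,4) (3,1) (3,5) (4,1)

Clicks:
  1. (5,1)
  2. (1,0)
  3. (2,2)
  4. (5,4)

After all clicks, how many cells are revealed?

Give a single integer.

Click 1 (5,1) count=1: revealed 1 new [(5,1)] -> total=1
Click 2 (1,0) count=2: revealed 1 new [(1,0)] -> total=2
Click 3 (2,2) count=2: revealed 1 new [(2,2)] -> total=3
Click 4 (5,4) count=0: revealed 11 new [(3,2) (3,3) (3,4) (4,2) (4,3) (4,4) (4,5) (5,2) (5,3) (5,4) (5,5)] -> total=14

Answer: 14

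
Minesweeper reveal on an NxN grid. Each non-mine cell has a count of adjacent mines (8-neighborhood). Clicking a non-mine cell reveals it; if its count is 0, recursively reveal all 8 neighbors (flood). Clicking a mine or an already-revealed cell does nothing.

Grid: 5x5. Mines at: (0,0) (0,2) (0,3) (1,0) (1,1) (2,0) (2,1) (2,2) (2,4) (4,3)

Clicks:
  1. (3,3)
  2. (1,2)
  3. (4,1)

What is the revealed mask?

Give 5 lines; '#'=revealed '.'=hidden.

Click 1 (3,3) count=3: revealed 1 new [(3,3)] -> total=1
Click 2 (1,2) count=5: revealed 1 new [(1,2)] -> total=2
Click 3 (4,1) count=0: revealed 6 new [(3,0) (3,1) (3,2) (4,0) (4,1) (4,2)] -> total=8

Answer: .....
..#..
.....
####.
###..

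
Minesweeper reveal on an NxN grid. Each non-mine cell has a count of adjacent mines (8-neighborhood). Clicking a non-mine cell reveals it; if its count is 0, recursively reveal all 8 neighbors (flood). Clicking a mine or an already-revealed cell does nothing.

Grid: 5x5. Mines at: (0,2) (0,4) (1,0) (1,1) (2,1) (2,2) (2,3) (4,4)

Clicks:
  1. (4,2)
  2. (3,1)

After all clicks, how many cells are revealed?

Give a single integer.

Click 1 (4,2) count=0: revealed 8 new [(3,0) (3,1) (3,2) (3,3) (4,0) (4,1) (4,2) (4,3)] -> total=8
Click 2 (3,1) count=2: revealed 0 new [(none)] -> total=8

Answer: 8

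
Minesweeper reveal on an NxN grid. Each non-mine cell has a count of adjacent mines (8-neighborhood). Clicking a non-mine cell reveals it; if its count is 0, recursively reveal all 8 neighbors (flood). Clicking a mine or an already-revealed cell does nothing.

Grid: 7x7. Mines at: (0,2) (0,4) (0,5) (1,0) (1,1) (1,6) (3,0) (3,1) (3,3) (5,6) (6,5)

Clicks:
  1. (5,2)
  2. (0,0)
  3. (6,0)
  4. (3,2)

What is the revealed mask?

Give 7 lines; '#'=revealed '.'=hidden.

Click 1 (5,2) count=0: revealed 15 new [(4,0) (4,1) (4,2) (4,3) (4,4) (5,0) (5,1) (5,2) (5,3) (5,4) (6,0) (6,1) (6,2) (6,3) (6,4)] -> total=15
Click 2 (0,0) count=2: revealed 1 new [(0,0)] -> total=16
Click 3 (6,0) count=0: revealed 0 new [(none)] -> total=16
Click 4 (3,2) count=2: revealed 1 new [(3,2)] -> total=17

Answer: #......
.......
.......
..#....
#####..
#####..
#####..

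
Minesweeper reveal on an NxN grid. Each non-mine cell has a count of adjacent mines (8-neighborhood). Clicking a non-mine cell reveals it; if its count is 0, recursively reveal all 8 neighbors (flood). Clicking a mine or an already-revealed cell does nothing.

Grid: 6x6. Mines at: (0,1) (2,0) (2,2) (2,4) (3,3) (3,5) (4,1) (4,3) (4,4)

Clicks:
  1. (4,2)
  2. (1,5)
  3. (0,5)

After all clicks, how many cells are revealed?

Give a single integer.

Answer: 9

Derivation:
Click 1 (4,2) count=3: revealed 1 new [(4,2)] -> total=1
Click 2 (1,5) count=1: revealed 1 new [(1,5)] -> total=2
Click 3 (0,5) count=0: revealed 7 new [(0,2) (0,3) (0,4) (0,5) (1,2) (1,3) (1,4)] -> total=9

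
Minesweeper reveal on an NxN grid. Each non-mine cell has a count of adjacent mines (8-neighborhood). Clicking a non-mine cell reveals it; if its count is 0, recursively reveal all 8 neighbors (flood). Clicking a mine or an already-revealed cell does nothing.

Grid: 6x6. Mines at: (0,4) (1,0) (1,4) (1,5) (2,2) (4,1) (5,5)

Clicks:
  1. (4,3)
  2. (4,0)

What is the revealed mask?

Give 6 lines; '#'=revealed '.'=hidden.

Answer: ......
......
...###
..####
#.####
..###.

Derivation:
Click 1 (4,3) count=0: revealed 14 new [(2,3) (2,4) (2,5) (3,2) (3,3) (3,4) (3,5) (4,2) (4,3) (4,4) (4,5) (5,2) (5,3) (5,4)] -> total=14
Click 2 (4,0) count=1: revealed 1 new [(4,0)] -> total=15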